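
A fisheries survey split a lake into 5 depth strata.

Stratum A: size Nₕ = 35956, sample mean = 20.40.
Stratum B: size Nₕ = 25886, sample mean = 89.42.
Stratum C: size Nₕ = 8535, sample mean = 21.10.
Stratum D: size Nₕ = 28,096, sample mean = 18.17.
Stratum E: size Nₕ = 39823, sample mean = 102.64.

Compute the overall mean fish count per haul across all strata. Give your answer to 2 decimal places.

56.59

N = 35956 + 25886 + 8535 + 28096 + 39823 = 138296.
The stratified mean weights each stratum mean by its population share Nₕ/N.
Σ Nₕx̄ₕ = 35956·20.40 + 25886·89.42 + 8535·21.10 + 28096·18.17 + 39823·102.64 = 733502.4 + 2314726.12 + 180088.5 + 510504.32 + 4087432.72 = 7826254.06.
Divide by N: 7826254.06 / 138296 = 56.5906... → 56.59.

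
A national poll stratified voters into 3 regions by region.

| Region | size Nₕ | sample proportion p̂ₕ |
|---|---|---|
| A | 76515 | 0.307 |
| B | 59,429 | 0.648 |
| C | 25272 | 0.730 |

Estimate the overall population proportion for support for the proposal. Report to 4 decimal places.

0.4990

N = 76515 + 59429 + 25272 = 161216.
Overall proportion = Σ (Nₕ/N)·p̂ₕ.
Σ Nₕp̂ₕ = 23490.105 + 38509.992 + 18448.56 = 80448.657.
80448.657 / 161216 = 0.499012... → 0.4990.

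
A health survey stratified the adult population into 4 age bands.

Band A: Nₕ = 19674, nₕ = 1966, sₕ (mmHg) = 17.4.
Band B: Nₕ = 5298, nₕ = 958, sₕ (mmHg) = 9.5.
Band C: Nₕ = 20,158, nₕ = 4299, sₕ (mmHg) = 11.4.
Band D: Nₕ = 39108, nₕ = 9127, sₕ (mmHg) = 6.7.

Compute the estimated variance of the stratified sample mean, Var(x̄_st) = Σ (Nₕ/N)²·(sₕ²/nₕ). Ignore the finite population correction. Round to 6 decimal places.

N = 84238; Wₕ = Nₕ/N.
band A: (19674/84238)²·17.4²/1966 = 0.008400095
band B: (5298/84238)²·9.5²/958 = 0.000372640
band C: (20158/84238)²·11.4²/4299 = 0.001731096
band D: (39108/84238)²·6.7²/9127 = 0.001060075
Sum = 0.011563906 → 0.011564.

0.011564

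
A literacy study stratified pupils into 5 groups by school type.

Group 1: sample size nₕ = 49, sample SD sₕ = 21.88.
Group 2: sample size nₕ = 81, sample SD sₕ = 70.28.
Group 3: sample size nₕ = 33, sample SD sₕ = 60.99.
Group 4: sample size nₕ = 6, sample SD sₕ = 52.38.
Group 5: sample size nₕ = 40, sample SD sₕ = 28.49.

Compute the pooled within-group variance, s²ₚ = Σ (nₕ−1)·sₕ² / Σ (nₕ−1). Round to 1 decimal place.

2855.5

1: (49−1)·21.88² = 48·478.7344 = 22979.2512
2: (81−1)·70.28² = 80·4939.2784 = 395142.272
3: (33−1)·60.99² = 32·3719.7801 = 119032.9632
4: (6−1)·52.38² = 5·2743.6644 = 13718.322
5: (40−1)·28.49² = 39·811.6801 = 31655.5239
Numerator = 582528.3323; denominator = Σ(nₕ−1) = 204.
s²ₚ = 582528.3323/204 = 2855.531... → 2855.5.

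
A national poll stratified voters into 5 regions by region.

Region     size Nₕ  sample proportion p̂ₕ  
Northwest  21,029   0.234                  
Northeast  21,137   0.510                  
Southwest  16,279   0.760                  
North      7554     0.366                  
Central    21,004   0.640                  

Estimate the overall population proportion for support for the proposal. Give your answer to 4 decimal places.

0.5089

N = 21029 + 21137 + 16279 + 7554 + 21004 = 87003.
Overall proportion = Σ (Nₕ/N)·p̂ₕ.
Σ Nₕp̂ₕ = 4920.786 + 10779.87 + 12372.04 + 2764.764 + 13442.56 = 44280.02.
44280.02 / 87003 = 0.508948... → 0.5089.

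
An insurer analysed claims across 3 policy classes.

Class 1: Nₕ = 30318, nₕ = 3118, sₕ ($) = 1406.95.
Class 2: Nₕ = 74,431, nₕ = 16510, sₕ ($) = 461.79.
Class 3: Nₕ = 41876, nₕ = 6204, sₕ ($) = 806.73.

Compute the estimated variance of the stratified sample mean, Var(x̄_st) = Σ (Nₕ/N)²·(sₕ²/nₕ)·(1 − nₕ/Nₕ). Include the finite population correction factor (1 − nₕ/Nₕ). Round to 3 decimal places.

34.231

N = 146625; Wₕ = Nₕ/N.
class 1: (30318/146625)²·1406.95²/3118·(1 − 3118/30318) = 24.351999
class 2: (74431/146625)²·461.79²/16510·(1 − 16510/74431) = 2.590096
class 3: (41876/146625)²·806.73²/6204·(1 − 6204/41876) = 7.288887
Sum = 34.230982 → 34.231.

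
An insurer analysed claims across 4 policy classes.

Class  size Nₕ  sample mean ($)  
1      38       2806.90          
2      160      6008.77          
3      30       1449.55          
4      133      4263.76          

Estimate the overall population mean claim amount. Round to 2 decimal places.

4649.95

x̄_st = (Σ Nₕx̄ₕ) / (Σ Nₕ) = (38·2806.90 + 160·6008.77 + 30·1449.55 + 133·4263.76) / 361
= 1678631.98 / 361 = 4649.9501... → 4649.95.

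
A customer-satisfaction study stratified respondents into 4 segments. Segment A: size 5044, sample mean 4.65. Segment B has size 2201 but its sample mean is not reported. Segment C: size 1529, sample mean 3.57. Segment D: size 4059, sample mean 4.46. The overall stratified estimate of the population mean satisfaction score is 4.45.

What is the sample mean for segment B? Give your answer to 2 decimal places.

N = 5044 + 2201 + 1529 + 4059 = 12833.
Overall total = μ·N = 4.45·12833 = 57106.85.
Subtract the known strata: 5044·4.65 + 1529·3.57 + 4059·4.46 = 47016.27.
Remaining total for segment B: 57106.85 − 47016.27 = 10090.58.
Divide by its size: 10090.58 / 2201 = 4.5845... → 4.58.

4.58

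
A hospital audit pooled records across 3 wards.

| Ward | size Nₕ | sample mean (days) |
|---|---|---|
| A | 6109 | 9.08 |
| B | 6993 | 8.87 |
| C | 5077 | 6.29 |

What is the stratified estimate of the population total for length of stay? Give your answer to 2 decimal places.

Population total = Σ Nₕ·x̄ₕ (each stratum's size times its mean).
6109·9.08 + 6993·8.87 + 5077·6.29 = 55469.72 + 62027.91 + 31934.33 = 149431.96.

149431.96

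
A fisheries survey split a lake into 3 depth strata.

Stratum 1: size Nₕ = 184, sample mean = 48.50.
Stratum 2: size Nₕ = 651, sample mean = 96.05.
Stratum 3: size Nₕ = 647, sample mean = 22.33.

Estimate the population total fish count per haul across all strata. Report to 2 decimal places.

1: 184·48.50 = 8924
2: 651·96.05 = 62528.55
3: 647·22.33 = 14447.51
τ̂ = Σ Nₕx̄ₕ = 85900.06.

85900.06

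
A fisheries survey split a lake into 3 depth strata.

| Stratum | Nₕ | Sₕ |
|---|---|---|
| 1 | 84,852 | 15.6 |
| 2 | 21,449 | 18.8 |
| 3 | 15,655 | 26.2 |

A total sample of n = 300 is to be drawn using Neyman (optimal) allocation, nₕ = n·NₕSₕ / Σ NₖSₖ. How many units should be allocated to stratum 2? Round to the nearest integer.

57

Σ NₕSₕ = 84852·15.6 + 21449·18.8 + 15655·26.2 = 2137093.4.
Share for 2: 403241.2/2137093.4 = 0.18869.
n_2 = 300 × 0.18869 = 56.606... → 57.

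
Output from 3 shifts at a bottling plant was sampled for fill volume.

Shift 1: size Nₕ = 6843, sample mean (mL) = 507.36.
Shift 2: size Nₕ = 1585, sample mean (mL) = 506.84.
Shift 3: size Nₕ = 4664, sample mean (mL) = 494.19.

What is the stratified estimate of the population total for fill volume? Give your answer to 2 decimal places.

Estimate total by summing Nₕ·x̄ₕ over strata.
6843·507.36 + 1585·506.84 + 4664·494.19 = 3471864.48 + 803341.4 + 2304902.16 = 6580108.04.

6580108.04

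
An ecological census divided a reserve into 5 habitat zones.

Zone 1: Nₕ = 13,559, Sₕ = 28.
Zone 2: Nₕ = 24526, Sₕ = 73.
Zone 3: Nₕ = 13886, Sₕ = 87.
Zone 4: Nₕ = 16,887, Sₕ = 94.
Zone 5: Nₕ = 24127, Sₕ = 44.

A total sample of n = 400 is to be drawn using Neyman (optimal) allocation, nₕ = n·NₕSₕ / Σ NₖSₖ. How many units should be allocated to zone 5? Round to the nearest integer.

1: NₕSₕ = 13559·28 = 379652
2: NₕSₕ = 24526·73 = 1790398
3: NₕSₕ = 13886·87 = 1208082
4: NₕSₕ = 16887·94 = 1587378
5: NₕSₕ = 24127·44 = 1061588
Σ NₕSₕ = 6027098.
n_5 = 400·1061588/6027098 = 70.454... → 70.

70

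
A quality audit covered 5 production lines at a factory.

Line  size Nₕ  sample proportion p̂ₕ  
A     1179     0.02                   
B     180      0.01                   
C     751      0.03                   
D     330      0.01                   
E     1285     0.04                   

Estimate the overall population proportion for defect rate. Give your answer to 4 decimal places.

Wₕ = Nₕ/N with N = 3725: 0.3165, 0.0483, 0.2016, 0.0886, 0.3450.
p̂_st = 0.3165·0.02 + 0.0483·0.01 + 0.2016·0.03 + 0.0886·0.01 + 0.3450·0.04 ≈ 0.027546... → 0.0275.

0.0275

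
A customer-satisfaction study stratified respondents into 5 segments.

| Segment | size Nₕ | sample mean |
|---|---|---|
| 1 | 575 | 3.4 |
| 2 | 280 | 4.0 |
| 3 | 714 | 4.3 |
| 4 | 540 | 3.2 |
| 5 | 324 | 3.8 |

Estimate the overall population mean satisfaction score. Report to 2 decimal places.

3.74

N = 575 + 280 + 714 + 540 + 324 = 2433.
Weight each subgroup mean by Nₕ/N and sum.
Σ Nₕx̄ₕ = 575·3.4 + 280·4.0 + 714·4.3 + 540·3.2 + 324·3.8 = 1955 + 1120 + 3070.2 + 1728 + 1231.2 = 9104.4.
Divide by N: 9104.4 / 2433 = 3.7420... → 3.74.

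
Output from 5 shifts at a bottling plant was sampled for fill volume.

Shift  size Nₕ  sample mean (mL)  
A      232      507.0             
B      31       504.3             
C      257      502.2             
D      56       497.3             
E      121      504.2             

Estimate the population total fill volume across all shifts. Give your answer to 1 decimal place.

A: 232·507.0 = 117624
B: 31·504.3 = 15633.3
C: 257·502.2 = 129065.4
D: 56·497.3 = 27848.8
E: 121·504.2 = 61008.2
τ̂ = Σ Nₕx̄ₕ = 351179.7.

351179.7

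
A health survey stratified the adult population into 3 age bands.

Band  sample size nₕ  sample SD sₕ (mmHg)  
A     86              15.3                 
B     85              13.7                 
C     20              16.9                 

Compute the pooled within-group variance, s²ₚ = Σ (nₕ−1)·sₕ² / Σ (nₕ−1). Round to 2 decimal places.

218.56

A: (86−1)·15.3² = 85·234.09 = 19897.65
B: (85−1)·13.7² = 84·187.69 = 15765.96
C: (20−1)·16.9² = 19·285.61 = 5426.59
Numerator = 41090.2; denominator = Σ(nₕ−1) = 188.
s²ₚ = 41090.2/188 = 218.5649... → 218.56.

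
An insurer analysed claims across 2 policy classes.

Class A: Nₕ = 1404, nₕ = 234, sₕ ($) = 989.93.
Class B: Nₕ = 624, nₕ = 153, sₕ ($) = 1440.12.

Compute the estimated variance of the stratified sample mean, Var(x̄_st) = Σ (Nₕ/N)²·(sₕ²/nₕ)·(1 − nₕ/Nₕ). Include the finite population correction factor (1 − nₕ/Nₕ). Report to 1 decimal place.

2641.3

N = 2028. Term for each stratum: Wₕ²sₕ²/nₕ·(1−nₕ/Nₕ).
Var(x̄_st) = 1672.6697 + 968.6693 = 2641.3390 → 2641.3.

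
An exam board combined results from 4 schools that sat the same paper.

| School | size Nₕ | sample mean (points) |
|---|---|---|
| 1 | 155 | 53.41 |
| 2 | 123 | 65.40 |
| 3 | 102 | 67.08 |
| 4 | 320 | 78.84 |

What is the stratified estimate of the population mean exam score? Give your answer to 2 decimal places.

x̄_st = (Σ Nₕx̄ₕ) / (Σ Nₕ) = (155·53.41 + 123·65.40 + 102·67.08 + 320·78.84) / 700
= 48393.71 / 700 = 69.1339... → 69.13.

69.13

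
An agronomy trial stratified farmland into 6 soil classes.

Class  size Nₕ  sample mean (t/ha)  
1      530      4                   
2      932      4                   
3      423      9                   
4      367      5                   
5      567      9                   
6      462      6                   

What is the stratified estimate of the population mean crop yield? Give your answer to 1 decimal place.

5.9

N = 530 + 932 + 423 + 367 + 567 + 462 = 3281.
Weight each subgroup mean by Nₕ/N and sum.
Σ Nₕx̄ₕ = 530·4 + 932·4 + 423·9 + 367·5 + 567·9 + 462·6 = 2120 + 3728 + 3807 + 1835 + 5103 + 2772 = 19365.
Divide by N: 19365 / 3281 = 5.902... → 5.9.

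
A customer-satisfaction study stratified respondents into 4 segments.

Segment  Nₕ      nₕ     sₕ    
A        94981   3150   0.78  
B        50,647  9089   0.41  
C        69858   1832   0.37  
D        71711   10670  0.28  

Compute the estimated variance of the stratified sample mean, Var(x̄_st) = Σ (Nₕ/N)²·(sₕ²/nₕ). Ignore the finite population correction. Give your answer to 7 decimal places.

N = 287197; Wₕ = Nₕ/N.
segment A: (94981/287197)²·0.78²/3150 = 0.0000211248
segment B: (50647/287197)²·0.41²/9089 = 0.0000005752
segment C: (69858/287197)²·0.37²/1832 = 0.0000044213
segment D: (71711/287197)²·0.28²/10670 = 0.0000004581
Sum = 0.0000265794 → 0.0000266.

0.0000266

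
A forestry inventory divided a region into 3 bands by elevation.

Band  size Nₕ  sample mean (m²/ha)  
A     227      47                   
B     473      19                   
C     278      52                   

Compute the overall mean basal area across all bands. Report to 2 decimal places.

x̄_st = (Σ Nₕx̄ₕ) / (Σ Nₕ) = (227·47 + 473·19 + 278·52) / 978
= 34112 / 978 = 34.8793... → 34.88.

34.88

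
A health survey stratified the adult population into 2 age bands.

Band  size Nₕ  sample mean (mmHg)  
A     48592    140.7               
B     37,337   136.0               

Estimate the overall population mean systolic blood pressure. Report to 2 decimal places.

138.66

N = 48592 + 37337 = 85929.
Overall mean = Σ (Nₕ/N)·x̄ₕ — weight by population share, not a simple average.
Σ Nₕx̄ₕ = 48592·140.7 + 37337·136.0 = 6836894.4 + 5077832 = 11914726.4.
Divide by N: 11914726.4 / 85929 = 138.6578... → 138.66.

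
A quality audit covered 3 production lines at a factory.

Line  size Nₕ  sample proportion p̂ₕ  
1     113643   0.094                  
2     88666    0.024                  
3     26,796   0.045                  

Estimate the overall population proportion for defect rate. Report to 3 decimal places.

Wₕ = Nₕ/N with N = 229105: 0.4960, 0.3870, 0.1170.
p̂_st = 0.4960·0.094 + 0.3870·0.024 + 0.1170·0.045 ≈ 0.06118... → 0.061.

0.061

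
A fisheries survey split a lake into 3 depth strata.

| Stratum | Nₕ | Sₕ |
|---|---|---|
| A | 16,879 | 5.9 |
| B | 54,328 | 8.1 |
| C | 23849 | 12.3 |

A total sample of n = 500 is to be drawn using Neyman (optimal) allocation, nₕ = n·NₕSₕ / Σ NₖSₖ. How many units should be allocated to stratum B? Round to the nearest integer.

Σ NₕSₕ = 16879·5.9 + 54328·8.1 + 23849·12.3 = 832985.6.
Share for B: 440056.8/832985.6 = 0.52829.
n_B = 500 × 0.52829 = 264.144... → 264.

264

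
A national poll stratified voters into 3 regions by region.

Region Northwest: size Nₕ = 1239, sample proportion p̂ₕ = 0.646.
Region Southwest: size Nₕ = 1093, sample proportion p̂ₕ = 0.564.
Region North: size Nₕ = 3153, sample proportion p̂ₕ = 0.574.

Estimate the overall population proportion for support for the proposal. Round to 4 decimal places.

0.5883

Wₕ = Nₕ/N with N = 5485: 0.2259, 0.1993, 0.5748.
p̂_st = 0.2259·0.646 + 0.1993·0.564 + 0.5748·0.574 ≈ 0.588271... → 0.5883.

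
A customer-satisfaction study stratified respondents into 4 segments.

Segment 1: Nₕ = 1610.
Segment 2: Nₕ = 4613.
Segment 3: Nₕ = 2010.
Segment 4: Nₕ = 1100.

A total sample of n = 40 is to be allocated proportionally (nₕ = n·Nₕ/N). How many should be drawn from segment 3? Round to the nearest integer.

9

Share of segment 3 = 2010/9333 = 0.21536.
Allocate 40 × 0.21536 = 8.615... → 9.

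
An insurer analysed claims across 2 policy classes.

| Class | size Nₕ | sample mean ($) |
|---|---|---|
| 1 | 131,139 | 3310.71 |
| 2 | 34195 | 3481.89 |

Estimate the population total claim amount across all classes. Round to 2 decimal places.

Population total = Σ Nₕ·x̄ₕ (each stratum's size times its mean).
131139·3310.71 + 34195·3481.89 = 434163198.69 + 119063228.55 = 553226427.24.

553226427.24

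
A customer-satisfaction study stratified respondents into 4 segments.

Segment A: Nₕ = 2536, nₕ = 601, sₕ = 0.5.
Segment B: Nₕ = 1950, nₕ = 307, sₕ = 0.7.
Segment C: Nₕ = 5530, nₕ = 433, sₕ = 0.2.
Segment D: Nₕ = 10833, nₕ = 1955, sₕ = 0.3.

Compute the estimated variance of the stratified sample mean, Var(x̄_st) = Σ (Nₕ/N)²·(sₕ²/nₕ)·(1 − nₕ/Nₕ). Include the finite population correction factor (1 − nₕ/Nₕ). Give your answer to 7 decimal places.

0.0000326

N = 20849; Wₕ = Nₕ/N.
segment A: (2536/20849)²·0.5²/601·(1 − 601/2536) = 0.0000046960
segment B: (1950/20849)²·0.7²/307·(1 − 307/1950) = 0.0000117641
segment C: (5530/20849)²·0.2²/433·(1 − 433/5530) = 0.0000059902
segment D: (10833/20849)²·0.3²/1955·(1 − 1955/10833) = 0.0000101857
Sum = 0.0000326360 → 0.0000326.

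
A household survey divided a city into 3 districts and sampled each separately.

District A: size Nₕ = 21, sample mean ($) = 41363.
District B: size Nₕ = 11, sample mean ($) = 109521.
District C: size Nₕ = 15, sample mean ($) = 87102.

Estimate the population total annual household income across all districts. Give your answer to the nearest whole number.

Population total = Σ Nₕ·x̄ₕ (each stratum's size times its mean).
21·41363 + 11·109521 + 15·87102 = 868623 + 1204731 + 1306530 = 3379884.

3379884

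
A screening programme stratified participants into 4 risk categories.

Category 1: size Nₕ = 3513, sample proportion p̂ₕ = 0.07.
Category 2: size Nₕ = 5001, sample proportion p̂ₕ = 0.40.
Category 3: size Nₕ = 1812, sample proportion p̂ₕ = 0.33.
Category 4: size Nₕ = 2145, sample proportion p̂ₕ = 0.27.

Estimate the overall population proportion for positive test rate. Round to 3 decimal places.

Wₕ = Nₕ/N with N = 12471: 0.2817, 0.4010, 0.1453, 0.1720.
p̂_st = 0.2817·0.07 + 0.4010·0.40 + 0.1453·0.33 + 0.1720·0.27 ≈ 0.27451... → 0.275.

0.275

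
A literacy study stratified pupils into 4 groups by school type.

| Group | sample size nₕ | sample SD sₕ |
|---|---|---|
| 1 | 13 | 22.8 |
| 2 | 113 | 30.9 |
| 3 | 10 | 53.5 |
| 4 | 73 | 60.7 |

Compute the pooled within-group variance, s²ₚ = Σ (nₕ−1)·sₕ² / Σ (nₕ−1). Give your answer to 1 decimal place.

1971.8

1: (13−1)·22.8² = 12·519.84 = 6238.08
2: (113−1)·30.9² = 112·954.81 = 106938.72
3: (10−1)·53.5² = 9·2862.25 = 25760.25
4: (73−1)·60.7² = 72·3684.49 = 265283.28
Numerator = 404220.33; denominator = Σ(nₕ−1) = 205.
s²ₚ = 404220.33/205 = 1971.806... → 1971.8.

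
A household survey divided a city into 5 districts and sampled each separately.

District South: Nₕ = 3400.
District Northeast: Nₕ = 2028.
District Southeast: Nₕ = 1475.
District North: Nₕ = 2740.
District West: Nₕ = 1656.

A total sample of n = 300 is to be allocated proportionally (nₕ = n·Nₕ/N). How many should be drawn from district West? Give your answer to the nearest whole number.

44

Share of district West = 1656/11299 = 0.14656.
Allocate 300 × 0.14656 = 43.968... → 44.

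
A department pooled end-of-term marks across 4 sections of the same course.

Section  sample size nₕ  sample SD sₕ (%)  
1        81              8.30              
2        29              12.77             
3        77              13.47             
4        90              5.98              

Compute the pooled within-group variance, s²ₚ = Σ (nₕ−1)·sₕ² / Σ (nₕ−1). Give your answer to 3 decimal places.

99.082

1: (81−1)·8.30² = 80·68.89 = 5511.2
2: (29−1)·12.77² = 28·163.0729 = 4566.0412
3: (77−1)·13.47² = 76·181.4409 = 13789.5084
4: (90−1)·5.98² = 89·35.7604 = 3182.6756
Numerator = 27049.4252; denominator = Σ(nₕ−1) = 273.
s²ₚ = 27049.4252/273 = 99.08214... → 99.082.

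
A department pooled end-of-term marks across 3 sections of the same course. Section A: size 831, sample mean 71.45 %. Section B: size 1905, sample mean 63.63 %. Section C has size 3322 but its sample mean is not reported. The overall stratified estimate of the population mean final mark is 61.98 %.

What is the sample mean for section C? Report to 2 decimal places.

Σ Nₕx̄ₕ = N·μ, so 3322·x̄_C = 6058·61.98 − (831·71.45 + 1905·63.63).
= 375474.84 − 180590.1 = 194884.74.
x̄_C = 194884.74 / 3322 = 58.6649... → 58.66.

58.66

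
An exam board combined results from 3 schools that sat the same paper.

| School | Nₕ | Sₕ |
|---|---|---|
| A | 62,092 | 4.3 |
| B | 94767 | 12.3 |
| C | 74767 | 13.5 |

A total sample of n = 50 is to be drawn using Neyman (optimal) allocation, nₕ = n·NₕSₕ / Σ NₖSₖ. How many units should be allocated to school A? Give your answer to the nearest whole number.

5

A: NₕSₕ = 62092·4.3 = 266995.6
B: NₕSₕ = 94767·12.3 = 1165634.1
C: NₕSₕ = 74767·13.5 = 1009354.5
Σ NₕSₕ = 2441984.2.
n_A = 50·266995.6/2441984.2 = 5.467... → 5.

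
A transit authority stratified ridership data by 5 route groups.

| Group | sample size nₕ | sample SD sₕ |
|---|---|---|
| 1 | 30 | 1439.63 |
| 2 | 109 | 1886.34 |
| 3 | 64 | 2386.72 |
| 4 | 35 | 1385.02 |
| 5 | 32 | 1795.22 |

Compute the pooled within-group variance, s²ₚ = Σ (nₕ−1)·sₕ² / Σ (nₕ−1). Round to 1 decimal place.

Degrees of freedom: 29 + 108 + 63 + 34 + 31 = 265.
Σ(nₕ−1)sₕ² = 29·2072534.5369 + 108·3558278.5956 + 63·5696432.3584 + 34·1918280.4004 + 31·3222814.8484 = 968401622.3881.
s²ₚ = 968401622.3881 / 265 = 3654345.745... → 3654345.7.

3654345.7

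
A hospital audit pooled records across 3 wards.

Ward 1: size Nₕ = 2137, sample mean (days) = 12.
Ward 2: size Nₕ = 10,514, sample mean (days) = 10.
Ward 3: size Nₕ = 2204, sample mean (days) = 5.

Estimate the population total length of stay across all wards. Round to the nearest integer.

1: 2137·12 = 25644
2: 10514·10 = 105140
3: 2204·5 = 11020
τ̂ = Σ Nₕx̄ₕ = 141804.

141804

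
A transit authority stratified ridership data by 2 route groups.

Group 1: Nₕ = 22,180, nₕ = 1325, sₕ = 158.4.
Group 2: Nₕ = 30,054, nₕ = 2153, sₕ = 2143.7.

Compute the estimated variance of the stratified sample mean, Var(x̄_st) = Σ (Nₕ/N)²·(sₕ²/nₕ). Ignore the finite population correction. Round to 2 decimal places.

710.03

N = 52234; Wₕ = Nₕ/N.
group 1: (22180/52234)²·158.4²/1325 = 3.41437
group 2: (30054/52234)²·2143.7²/2153 = 706.61358
Sum = 710.02796 → 710.03.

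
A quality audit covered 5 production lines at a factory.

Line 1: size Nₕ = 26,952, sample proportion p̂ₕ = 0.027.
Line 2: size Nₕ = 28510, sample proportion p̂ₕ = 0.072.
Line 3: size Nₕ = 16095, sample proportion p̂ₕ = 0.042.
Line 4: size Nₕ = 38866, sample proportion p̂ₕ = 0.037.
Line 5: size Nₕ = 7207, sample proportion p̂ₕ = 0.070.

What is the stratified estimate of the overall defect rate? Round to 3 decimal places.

0.046

N = 26952 + 28510 + 16095 + 38866 + 7207 = 117630.
Overall proportion = Σ (Nₕ/N)·p̂ₕ.
Σ Nₕp̂ₕ = 727.704 + 2052.72 + 675.99 + 1438.042 + 504.49 = 5398.946.
5398.946 / 117630 = 0.04590... → 0.046.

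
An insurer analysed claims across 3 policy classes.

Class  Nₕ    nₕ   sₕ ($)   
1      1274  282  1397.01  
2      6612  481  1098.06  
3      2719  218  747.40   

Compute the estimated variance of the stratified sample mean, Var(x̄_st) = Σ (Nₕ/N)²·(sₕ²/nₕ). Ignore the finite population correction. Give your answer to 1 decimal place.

1242.7

N = 10605. Term for each stratum: Wₕ²sₕ²/nₕ.
Var(x̄_st) = 99.8774 + 974.4317 + 168.4406 = 1242.7498 → 1242.7.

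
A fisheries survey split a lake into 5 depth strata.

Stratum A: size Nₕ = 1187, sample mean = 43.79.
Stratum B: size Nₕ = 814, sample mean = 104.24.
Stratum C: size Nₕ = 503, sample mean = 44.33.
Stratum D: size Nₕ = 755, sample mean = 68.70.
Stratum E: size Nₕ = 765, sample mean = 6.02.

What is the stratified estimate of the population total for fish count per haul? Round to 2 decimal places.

A: 1187·43.79 = 51978.73
B: 814·104.24 = 84851.36
C: 503·44.33 = 22297.99
D: 755·68.70 = 51868.5
E: 765·6.02 = 4605.3
τ̂ = Σ Nₕx̄ₕ = 215601.88.

215601.88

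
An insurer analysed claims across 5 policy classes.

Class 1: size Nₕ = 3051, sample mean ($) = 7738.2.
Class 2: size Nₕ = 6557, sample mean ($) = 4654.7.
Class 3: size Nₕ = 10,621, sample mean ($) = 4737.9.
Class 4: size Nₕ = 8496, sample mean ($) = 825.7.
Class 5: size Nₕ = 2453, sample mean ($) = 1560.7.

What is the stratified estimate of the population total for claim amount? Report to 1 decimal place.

115294896.3

1: 3051·7738.2 = 23609248.2
2: 6557·4654.7 = 30520867.9
3: 10621·4737.9 = 50321235.9
4: 8496·825.7 = 7015147.2
5: 2453·1560.7 = 3828397.1
τ̂ = Σ Nₕx̄ₕ = 115294896.3.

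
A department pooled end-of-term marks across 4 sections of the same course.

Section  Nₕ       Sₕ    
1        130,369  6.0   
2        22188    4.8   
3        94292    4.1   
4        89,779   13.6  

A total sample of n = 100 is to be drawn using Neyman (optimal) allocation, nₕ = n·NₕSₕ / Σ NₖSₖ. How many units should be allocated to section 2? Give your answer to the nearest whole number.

1: NₕSₕ = 130369·6.0 = 782214
2: NₕSₕ = 22188·4.8 = 106502.4
3: NₕSₕ = 94292·4.1 = 386597.2
4: NₕSₕ = 89779·13.6 = 1220994.4
Σ NₕSₕ = 2496308.
n_2 = 100·106502.4/2496308 = 4.266... → 4.

4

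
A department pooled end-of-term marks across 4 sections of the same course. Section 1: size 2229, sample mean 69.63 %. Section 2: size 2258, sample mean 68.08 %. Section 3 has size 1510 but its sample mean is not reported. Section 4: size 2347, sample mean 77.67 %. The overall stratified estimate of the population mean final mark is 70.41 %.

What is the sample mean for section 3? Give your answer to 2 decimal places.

Σ Nₕx̄ₕ = N·μ, so 1510·x̄_3 = 8344·70.41 − (2229·69.63 + 2258·68.08 + 2347·77.67).
= 587501.04 − 491221.4 = 96279.64.
x̄_3 = 96279.64 / 1510 = 63.7614... → 63.76.

63.76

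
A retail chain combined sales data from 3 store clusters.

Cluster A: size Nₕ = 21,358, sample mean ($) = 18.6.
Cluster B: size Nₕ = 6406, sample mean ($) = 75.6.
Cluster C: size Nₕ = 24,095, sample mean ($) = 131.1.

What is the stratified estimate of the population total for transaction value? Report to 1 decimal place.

A: 21358·18.6 = 397258.8
B: 6406·75.6 = 484293.6
C: 24095·131.1 = 3158854.5
τ̂ = Σ Nₕx̄ₕ = 4040406.9.

4040406.9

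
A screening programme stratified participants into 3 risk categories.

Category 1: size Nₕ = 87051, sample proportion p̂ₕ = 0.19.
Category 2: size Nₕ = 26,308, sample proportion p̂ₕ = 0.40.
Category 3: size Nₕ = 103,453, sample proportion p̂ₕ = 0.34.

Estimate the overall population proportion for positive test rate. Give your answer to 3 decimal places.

0.287

Wₕ = Nₕ/N with N = 216812: 0.4015, 0.1213, 0.4772.
p̂_st = 0.4015·0.19 + 0.1213·0.40 + 0.4772·0.34 ≈ 0.28705... → 0.287.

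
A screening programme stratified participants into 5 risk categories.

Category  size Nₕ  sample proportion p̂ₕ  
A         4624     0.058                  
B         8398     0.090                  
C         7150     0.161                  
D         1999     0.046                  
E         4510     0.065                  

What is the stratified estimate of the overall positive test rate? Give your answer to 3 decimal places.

N = 4624 + 8398 + 7150 + 1999 + 4510 = 26681.
Overall proportion = Σ (Nₕ/N)·p̂ₕ.
Σ Nₕp̂ₕ = 268.192 + 755.82 + 1151.15 + 91.954 + 293.15 = 2560.266.
2560.266 / 26681 = 0.09596... → 0.096.

0.096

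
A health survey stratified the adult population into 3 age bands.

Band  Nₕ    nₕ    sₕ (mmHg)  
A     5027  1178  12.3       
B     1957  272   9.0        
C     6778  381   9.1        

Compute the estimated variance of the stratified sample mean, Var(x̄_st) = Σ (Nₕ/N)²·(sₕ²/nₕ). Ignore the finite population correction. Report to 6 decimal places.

N = 13762; Wₕ = Nₕ/N.
band A: (5027/13762)²·12.3²/1178 = 0.017136400
band B: (1957/13762)²·9.0²/272 = 0.006021916
band C: (6778/13762)²·9.1²/381 = 0.052722723
Sum = 0.075881039 → 0.075881.

0.075881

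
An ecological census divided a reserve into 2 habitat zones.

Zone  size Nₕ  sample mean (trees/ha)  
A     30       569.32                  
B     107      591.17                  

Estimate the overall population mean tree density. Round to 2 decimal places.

586.39

x̄_st = (Σ Nₕx̄ₕ) / (Σ Nₕ) = (30·569.32 + 107·591.17) / 137
= 80334.79 / 137 = 586.3853... → 586.39.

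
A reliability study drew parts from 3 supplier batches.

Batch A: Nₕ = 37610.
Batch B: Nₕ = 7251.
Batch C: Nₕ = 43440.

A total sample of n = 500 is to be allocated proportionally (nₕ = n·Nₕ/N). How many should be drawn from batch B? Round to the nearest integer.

41

N = 37610 + 7251 + 43440 = 88301.
n_B = 500·7251/88301 = 41.058... → 41.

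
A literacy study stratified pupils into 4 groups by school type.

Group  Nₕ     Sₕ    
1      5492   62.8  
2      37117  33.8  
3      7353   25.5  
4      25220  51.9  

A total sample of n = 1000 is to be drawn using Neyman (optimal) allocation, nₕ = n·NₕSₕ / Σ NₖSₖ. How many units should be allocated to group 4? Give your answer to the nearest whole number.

1: NₕSₕ = 5492·62.8 = 344897.6
2: NₕSₕ = 37117·33.8 = 1254554.6
3: NₕSₕ = 7353·25.5 = 187501.5
4: NₕSₕ = 25220·51.9 = 1308918
Σ NₕSₕ = 3095871.7.
n_4 = 1000·1308918/3095871.7 = 422.795... → 423.

423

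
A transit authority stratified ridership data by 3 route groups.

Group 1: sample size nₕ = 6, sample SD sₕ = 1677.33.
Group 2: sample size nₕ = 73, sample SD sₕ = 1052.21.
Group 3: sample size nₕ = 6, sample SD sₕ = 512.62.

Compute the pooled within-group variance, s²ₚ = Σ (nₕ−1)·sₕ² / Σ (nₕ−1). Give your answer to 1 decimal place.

1159702.2

Degrees of freedom: 5 + 72 + 5 = 82.
Σ(nₕ−1)sₕ² = 5·2813435.9289 + 72·1107145.8841 + 5·262779.2644 = 95095579.6217.
s²ₚ = 95095579.6217 / 82 = 1159702.191... → 1159702.2.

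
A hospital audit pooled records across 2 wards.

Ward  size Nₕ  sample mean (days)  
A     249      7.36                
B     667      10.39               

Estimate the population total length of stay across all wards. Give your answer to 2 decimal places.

8762.77

Estimate total by summing Nₕ·x̄ₕ over strata.
249·7.36 + 667·10.39 = 1832.64 + 6930.13 = 8762.77.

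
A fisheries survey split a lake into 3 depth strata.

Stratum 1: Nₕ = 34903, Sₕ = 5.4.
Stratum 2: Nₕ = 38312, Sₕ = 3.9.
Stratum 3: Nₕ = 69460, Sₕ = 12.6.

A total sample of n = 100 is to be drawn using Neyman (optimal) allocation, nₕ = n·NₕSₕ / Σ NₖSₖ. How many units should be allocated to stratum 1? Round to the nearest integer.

Σ NₕSₕ = 34903·5.4 + 38312·3.9 + 69460·12.6 = 1213089.
Share for 1: 188476.2/1213089 = 0.15537.
n_1 = 100 × 0.15537 = 15.537... → 16.

16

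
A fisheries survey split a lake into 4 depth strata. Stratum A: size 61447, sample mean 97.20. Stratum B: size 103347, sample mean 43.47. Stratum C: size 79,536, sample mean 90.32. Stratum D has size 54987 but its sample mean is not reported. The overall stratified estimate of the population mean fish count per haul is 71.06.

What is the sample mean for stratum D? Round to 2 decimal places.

N = 61447 + 103347 + 79536 + 54987 = 299317.
Overall total = μ·N = 71.06·299317 = 21269466.02.
Subtract the known strata: 61447·97.20 + 103347·43.47 + 79536·90.32 = 17648834.01.
Remaining total for stratum D: 21269466.02 − 17648834.01 = 3620632.01.
Divide by its size: 3620632.01 / 54987 = 65.8452... → 65.85.

65.85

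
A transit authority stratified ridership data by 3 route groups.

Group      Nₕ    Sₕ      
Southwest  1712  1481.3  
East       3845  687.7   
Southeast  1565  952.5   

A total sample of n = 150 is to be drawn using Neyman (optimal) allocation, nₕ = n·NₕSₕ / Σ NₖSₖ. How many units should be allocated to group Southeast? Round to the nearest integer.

34

Southwest: NₕSₕ = 1712·1481.3 = 2535985.6
East: NₕSₕ = 3845·687.7 = 2644206.5
Southeast: NₕSₕ = 1565·952.5 = 1490662.5
Σ NₕSₕ = 6670854.6.
n_Southeast = 150·1490662.5/6670854.6 = 33.519... → 34.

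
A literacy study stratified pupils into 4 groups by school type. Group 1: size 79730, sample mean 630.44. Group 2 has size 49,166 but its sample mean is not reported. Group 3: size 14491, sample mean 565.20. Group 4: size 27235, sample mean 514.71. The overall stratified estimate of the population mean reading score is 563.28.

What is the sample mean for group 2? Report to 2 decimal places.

Σ Nₕx̄ₕ = N·μ, so 49166·x̄_2 = 170622·563.28 − (79730·630.44 + 14491·565.20 + 27235·514.71).
= 96107960.16 − 72473421.25 = 23634538.91.
x̄_2 = 23634538.91 / 49166 = 480.7090... → 480.71.

480.71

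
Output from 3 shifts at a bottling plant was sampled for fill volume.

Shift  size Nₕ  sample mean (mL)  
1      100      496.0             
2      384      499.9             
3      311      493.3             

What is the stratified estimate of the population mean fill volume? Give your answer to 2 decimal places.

N = 100 + 384 + 311 = 795.
Overall mean = Σ (Nₕ/N)·x̄ₕ — weight by population share, not a simple average.
Σ Nₕx̄ₕ = 100·496.0 + 384·499.9 + 311·493.3 = 49600 + 191961.6 + 153416.3 = 394977.9.
Divide by N: 394977.9 / 795 = 496.8275... → 496.83.

496.83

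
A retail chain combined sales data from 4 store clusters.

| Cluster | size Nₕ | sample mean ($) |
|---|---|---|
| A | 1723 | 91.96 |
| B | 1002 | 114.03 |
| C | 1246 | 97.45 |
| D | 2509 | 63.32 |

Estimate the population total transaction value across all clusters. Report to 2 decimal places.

552997.72

Population total = Σ Nₕ·x̄ₕ (each stratum's size times its mean).
1723·91.96 + 1002·114.03 + 1246·97.45 + 2509·63.32 = 158447.08 + 114258.06 + 121422.7 + 158869.88 = 552997.72.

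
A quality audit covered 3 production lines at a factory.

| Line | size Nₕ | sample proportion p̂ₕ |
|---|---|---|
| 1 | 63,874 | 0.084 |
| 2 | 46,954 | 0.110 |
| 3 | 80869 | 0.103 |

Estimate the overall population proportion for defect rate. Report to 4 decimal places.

0.0984

N = 63874 + 46954 + 80869 = 191697.
Overall proportion = Σ (Nₕ/N)·p̂ₕ.
Σ Nₕp̂ₕ = 5365.416 + 5164.94 + 8329.507 = 18859.863.
18859.863 / 191697 = 0.098384... → 0.0984.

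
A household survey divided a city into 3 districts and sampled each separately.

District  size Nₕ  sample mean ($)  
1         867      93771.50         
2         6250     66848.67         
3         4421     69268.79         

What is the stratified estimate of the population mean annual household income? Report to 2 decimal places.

x̄_st = (Σ Nₕx̄ₕ) / (Σ Nₕ) = (867·93771.50 + 6250·66848.67 + 4421·69268.79) / 11538
= 805341398.59 / 11538 = 69799.0465... → 69799.05.

69799.05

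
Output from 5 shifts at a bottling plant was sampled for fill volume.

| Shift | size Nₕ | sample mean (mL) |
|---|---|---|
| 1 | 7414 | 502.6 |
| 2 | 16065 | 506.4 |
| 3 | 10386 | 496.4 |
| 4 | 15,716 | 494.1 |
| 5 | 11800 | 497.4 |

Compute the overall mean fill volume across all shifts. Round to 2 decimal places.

x̄_st = (Σ Nₕx̄ₕ) / (Σ Nₕ) = (7414·502.6 + 16065·506.4 + 10386·496.4 + 15716·494.1 + 11800·497.4) / 61381
= 30651798.4 / 61381 = 499.3695... → 499.37.

499.37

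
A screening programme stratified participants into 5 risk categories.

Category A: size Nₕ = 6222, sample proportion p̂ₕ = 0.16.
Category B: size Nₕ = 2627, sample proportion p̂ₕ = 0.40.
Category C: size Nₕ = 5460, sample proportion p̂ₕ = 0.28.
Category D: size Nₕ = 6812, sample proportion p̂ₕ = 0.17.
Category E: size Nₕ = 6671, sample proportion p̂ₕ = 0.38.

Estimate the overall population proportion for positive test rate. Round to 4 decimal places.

0.2615

Wₕ = Nₕ/N with N = 27792: 0.2239, 0.0945, 0.1965, 0.2451, 0.2400.
p̂_st = 0.2239·0.16 + 0.0945·0.40 + 0.1965·0.28 + 0.2451·0.17 + 0.2400·0.38 ≈ 0.261519... → 0.2615.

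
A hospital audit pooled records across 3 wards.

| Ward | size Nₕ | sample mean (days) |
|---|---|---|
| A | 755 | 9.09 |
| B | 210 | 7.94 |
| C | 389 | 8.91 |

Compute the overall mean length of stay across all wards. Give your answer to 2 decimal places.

8.86

x̄_st = (Σ Nₕx̄ₕ) / (Σ Nₕ) = (755·9.09 + 210·7.94 + 389·8.91) / 1354
= 11996.34 / 1354 = 8.8599... → 8.86.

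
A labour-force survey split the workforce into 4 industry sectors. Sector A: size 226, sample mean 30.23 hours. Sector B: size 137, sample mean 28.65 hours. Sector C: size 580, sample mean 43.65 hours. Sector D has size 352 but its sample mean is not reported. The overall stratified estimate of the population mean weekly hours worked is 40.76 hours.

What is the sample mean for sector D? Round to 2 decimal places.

47.47

N = 226 + 137 + 580 + 352 = 1295.
Overall total = μ·N = 40.76·1295 = 52784.2.
Subtract the known strata: 226·30.23 + 137·28.65 + 580·43.65 = 36074.03.
Remaining total for sector D: 52784.2 − 36074.03 = 16710.17.
Divide by its size: 16710.17 / 352 = 47.4721... → 47.47.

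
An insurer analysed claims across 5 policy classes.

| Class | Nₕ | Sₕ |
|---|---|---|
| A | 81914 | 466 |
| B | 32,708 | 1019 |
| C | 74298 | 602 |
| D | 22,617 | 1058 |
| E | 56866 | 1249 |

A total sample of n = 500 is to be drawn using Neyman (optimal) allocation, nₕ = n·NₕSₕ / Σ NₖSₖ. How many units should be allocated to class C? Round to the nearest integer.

106

A: NₕSₕ = 81914·466 = 38171924
B: NₕSₕ = 32708·1019 = 33329452
C: NₕSₕ = 74298·602 = 44727396
D: NₕSₕ = 22617·1058 = 23928786
E: NₕSₕ = 56866·1249 = 71025634
Σ NₕSₕ = 211183192.
n_C = 500·44727396/211183192 = 105.897... → 106.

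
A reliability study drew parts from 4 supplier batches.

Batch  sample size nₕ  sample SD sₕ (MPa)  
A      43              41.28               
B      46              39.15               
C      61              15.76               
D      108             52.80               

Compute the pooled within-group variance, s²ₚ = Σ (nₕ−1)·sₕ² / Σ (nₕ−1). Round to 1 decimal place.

Degrees of freedom: 42 + 45 + 60 + 107 = 254.
Σ(nₕ−1)sₕ² = 42·1704.0384 + 45·1532.7225 + 60·248.3776 + 107·2787.84 = 453743.6613.
s²ₚ = 453743.6613 / 254 = 1786.392... → 1786.4.

1786.4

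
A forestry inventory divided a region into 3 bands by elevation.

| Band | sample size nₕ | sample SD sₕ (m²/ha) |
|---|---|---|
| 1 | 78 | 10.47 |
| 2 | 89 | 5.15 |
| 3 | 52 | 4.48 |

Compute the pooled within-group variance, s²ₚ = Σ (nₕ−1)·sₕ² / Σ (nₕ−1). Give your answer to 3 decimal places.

54.622

1: (78−1)·10.47² = 77·109.6209 = 8440.8093
2: (89−1)·5.15² = 88·26.5225 = 2333.98
3: (52−1)·4.48² = 51·20.0704 = 1023.5904
Numerator = 11798.3797; denominator = Σ(nₕ−1) = 216.
s²ₚ = 11798.3797/216 = 54.62213... → 54.622.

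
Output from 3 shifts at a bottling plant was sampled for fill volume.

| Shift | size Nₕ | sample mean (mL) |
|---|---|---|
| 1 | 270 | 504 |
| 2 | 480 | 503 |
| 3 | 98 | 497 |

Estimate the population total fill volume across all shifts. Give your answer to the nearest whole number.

1: 270·504 = 136080
2: 480·503 = 241440
3: 98·497 = 48706
τ̂ = Σ Nₕx̄ₕ = 426226.

426226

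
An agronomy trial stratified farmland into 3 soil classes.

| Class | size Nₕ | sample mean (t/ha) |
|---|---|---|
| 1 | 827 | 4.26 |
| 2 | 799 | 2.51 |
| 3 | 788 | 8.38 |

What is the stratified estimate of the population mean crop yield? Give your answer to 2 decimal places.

N = 827 + 799 + 788 = 2414.
Overall mean = Σ (Nₕ/N)·x̄ₕ — weight by population share, not a simple average.
Σ Nₕx̄ₕ = 827·4.26 + 799·2.51 + 788·8.38 = 3523.02 + 2005.49 + 6603.44 = 12131.95.
Divide by N: 12131.95 / 2414 = 5.0257... → 5.03.

5.03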